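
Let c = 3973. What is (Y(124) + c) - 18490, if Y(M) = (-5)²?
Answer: -14492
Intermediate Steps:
Y(M) = 25
(Y(124) + c) - 18490 = (25 + 3973) - 18490 = 3998 - 18490 = -14492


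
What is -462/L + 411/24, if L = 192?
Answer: 471/32 ≈ 14.719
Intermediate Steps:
-462/L + 411/24 = -462/192 + 411/24 = -462*1/192 + 411*(1/24) = -77/32 + 137/8 = 471/32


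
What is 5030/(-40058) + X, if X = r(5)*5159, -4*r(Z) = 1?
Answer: -103339671/80116 ≈ -1289.9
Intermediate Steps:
r(Z) = -¼ (r(Z) = -¼*1 = -¼)
X = -5159/4 (X = -¼*5159 = -5159/4 ≈ -1289.8)
5030/(-40058) + X = 5030/(-40058) - 5159/4 = 5030*(-1/40058) - 5159/4 = -2515/20029 - 5159/4 = -103339671/80116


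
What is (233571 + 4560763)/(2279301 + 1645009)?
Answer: 2397167/1962155 ≈ 1.2217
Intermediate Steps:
(233571 + 4560763)/(2279301 + 1645009) = 4794334/3924310 = 4794334*(1/3924310) = 2397167/1962155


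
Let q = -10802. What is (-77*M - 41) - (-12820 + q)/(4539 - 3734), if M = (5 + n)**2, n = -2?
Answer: -567248/805 ≈ -704.66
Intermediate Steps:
M = 9 (M = (5 - 2)**2 = 3**2 = 9)
(-77*M - 41) - (-12820 + q)/(4539 - 3734) = (-77*9 - 41) - (-12820 - 10802)/(4539 - 3734) = (-693 - 41) - (-23622)/805 = -734 - (-23622)/805 = -734 - 1*(-23622/805) = -734 + 23622/805 = -567248/805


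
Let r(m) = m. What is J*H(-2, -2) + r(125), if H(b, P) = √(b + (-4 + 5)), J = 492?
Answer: 125 + 492*I ≈ 125.0 + 492.0*I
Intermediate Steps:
H(b, P) = √(1 + b) (H(b, P) = √(b + 1) = √(1 + b))
J*H(-2, -2) + r(125) = 492*√(1 - 2) + 125 = 492*√(-1) + 125 = 492*I + 125 = 125 + 492*I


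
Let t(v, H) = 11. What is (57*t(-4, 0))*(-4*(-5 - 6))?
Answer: 27588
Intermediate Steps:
(57*t(-4, 0))*(-4*(-5 - 6)) = (57*11)*(-4*(-5 - 6)) = 627*(-4*(-11)) = 627*44 = 27588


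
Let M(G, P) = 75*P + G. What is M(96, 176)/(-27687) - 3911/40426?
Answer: -215262651/373091554 ≈ -0.57697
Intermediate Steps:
M(G, P) = G + 75*P
M(96, 176)/(-27687) - 3911/40426 = (96 + 75*176)/(-27687) - 3911/40426 = (96 + 13200)*(-1/27687) - 3911*1/40426 = 13296*(-1/27687) - 3911/40426 = -4432/9229 - 3911/40426 = -215262651/373091554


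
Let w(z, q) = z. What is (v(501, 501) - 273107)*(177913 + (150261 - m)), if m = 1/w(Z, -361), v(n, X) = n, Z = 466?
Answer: -20844692800149/233 ≈ -8.9462e+10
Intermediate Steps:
m = 1/466 ≈ 0.0021459
(v(501, 501) - 273107)*(177913 + (150261 - m)) = (501 - 273107)*(177913 + (150261 - 1*1/466)) = -272606*(177913 + (150261 - 1/466)) = -272606*(177913 + 70021625/466) = -272606*152929083/466 = -20844692800149/233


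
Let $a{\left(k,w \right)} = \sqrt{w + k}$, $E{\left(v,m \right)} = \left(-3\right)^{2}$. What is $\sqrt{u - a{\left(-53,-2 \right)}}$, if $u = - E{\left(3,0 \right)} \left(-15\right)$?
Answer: $\sqrt{135 - i \sqrt{55}} \approx 11.623 - 0.31902 i$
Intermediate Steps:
$E{\left(v,m \right)} = 9$
$a{\left(k,w \right)} = \sqrt{k + w}$
$u = 135$ ($u = \left(-1\right) 9 \left(-15\right) = \left(-9\right) \left(-15\right) = 135$)
$\sqrt{u - a{\left(-53,-2 \right)}} = \sqrt{135 - \sqrt{-53 - 2}} = \sqrt{135 - \sqrt{-55}} = \sqrt{135 - i \sqrt{55}}$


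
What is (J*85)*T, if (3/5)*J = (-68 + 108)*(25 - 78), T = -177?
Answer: 53159000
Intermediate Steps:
J = -10600/3 (J = 5*((-68 + 108)*(25 - 78))/3 = 5*(40*(-53))/3 = (5/3)*(-2120) = -10600/3 ≈ -3533.3)
(J*85)*T = -10600/3*85*(-177) = -901000/3*(-177) = 53159000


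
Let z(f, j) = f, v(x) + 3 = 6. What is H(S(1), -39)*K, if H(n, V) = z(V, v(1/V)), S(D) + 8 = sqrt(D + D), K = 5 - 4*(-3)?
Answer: -663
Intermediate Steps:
v(x) = 3 (v(x) = -3 + 6 = 3)
K = 17 (K = 5 + 12 = 17)
S(D) = -8 + sqrt(2)*sqrt(D) (S(D) = -8 + sqrt(D + D) = -8 + sqrt(2*D) = -8 + sqrt(2)*sqrt(D))
H(n, V) = V
H(S(1), -39)*K = -39*17 = -663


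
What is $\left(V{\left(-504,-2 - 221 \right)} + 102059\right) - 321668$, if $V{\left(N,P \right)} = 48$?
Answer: $-219561$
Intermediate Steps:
$\left(V{\left(-504,-2 - 221 \right)} + 102059\right) - 321668 = \left(48 + 102059\right) - 321668 = 102107 - 321668 = -219561$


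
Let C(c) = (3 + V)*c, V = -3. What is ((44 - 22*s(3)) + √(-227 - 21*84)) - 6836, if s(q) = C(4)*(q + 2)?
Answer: -6792 + I*√1991 ≈ -6792.0 + 44.621*I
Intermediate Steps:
C(c) = 0 (C(c) = (3 - 3)*c = 0*c = 0)
s(q) = 0 (s(q) = 0*(q + 2) = 0*(2 + q) = 0)
((44 - 22*s(3)) + √(-227 - 21*84)) - 6836 = ((44 - 22*0) + √(-227 - 21*84)) - 6836 = ((44 + 0) + √(-227 - 1764)) - 6836 = (44 + √(-1991)) - 6836 = (44 + I*√1991) - 6836 = -6792 + I*√1991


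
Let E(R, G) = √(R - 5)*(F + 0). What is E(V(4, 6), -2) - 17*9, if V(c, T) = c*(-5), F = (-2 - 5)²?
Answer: -153 + 245*I ≈ -153.0 + 245.0*I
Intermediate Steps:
F = 49 (F = (-7)² = 49)
V(c, T) = -5*c
E(R, G) = 49*√(-5 + R) (E(R, G) = √(R - 5)*(49 + 0) = √(-5 + R)*49 = 49*√(-5 + R))
E(V(4, 6), -2) - 17*9 = 49*√(-5 - 5*4) - 17*9 = 49*√(-5 - 20) - 153 = 49*√(-25) - 153 = 49*(5*I) - 153 = 245*I - 153 = -153 + 245*I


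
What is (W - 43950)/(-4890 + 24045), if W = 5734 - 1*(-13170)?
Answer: -25046/19155 ≈ -1.3075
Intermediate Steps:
W = 18904 (W = 5734 + 13170 = 18904)
(W - 43950)/(-4890 + 24045) = (18904 - 43950)/(-4890 + 24045) = -25046/19155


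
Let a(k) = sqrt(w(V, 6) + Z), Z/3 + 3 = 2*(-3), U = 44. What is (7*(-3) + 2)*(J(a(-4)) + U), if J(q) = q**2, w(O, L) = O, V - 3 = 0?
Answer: -380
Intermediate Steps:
V = 3 (V = 3 + 0 = 3)
Z = -27 (Z = -9 + 3*(2*(-3)) = -9 + 3*(-6) = -9 - 18 = -27)
a(k) = 2*I*sqrt(6) (a(k) = sqrt(3 - 27) = sqrt(-24) = 2*I*sqrt(6))
(7*(-3) + 2)*(J(a(-4)) + U) = (7*(-3) + 2)*((2*I*sqrt(6))**2 + 44) = (-21 + 2)*(-24 + 44) = -19*20 = -380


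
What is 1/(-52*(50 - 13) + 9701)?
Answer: 1/7777 ≈ 0.00012858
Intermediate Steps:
1/(-52*(50 - 13) + 9701) = 1/(-52*37 + 9701) = 1/(-1924 + 9701) = 1/7777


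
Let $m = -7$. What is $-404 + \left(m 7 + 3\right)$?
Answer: $-450$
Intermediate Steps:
$-404 + \left(m 7 + 3\right) = -404 + \left(\left(-7\right) 7 + 3\right) = -404 + \left(-49 + 3\right) = -404 - 46 = -450$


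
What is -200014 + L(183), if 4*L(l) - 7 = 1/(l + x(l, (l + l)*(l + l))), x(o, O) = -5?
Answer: -142408721/712 ≈ -2.0001e+5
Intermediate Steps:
L(l) = 7/4 + 1/(4*(-5 + l)) (L(l) = 7/4 + 1/(4*(l - 5)) = 7/4 + 1/(4*(-5 + l)))
-200014 + L(183) = -200014 + (-34 + 7*183)/(4*(-5 + 183)) = -200014 + (¼)*(-34 + 1281)/178 = -200014 + (¼)*(1/178)*1247 = -200014 + 1247/712 = -142408721/712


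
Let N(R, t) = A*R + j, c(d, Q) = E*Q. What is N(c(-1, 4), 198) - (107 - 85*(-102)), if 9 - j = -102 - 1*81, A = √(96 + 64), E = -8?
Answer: -8585 - 128*√10 ≈ -8989.8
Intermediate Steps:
c(d, Q) = -8*Q
A = 4*√10 (A = √160 = 4*√10 ≈ 12.649)
j = 192 (j = 9 - (-102 - 1*81) = 9 - (-102 - 81) = 9 - 1*(-183) = 9 + 183 = 192)
N(R, t) = 192 + 4*R*√10 (N(R, t) = (4*√10)*R + 192 = 4*R*√10 + 192 = 192 + 4*R*√10)
N(c(-1, 4), 198) - (107 - 85*(-102)) = (192 + 4*(-8*4)*√10) - (107 - 85*(-102)) = (192 + 4*(-32)*√10) - (107 + 8670) = (192 - 128*√10) - 1*8777 = (192 - 128*√10) - 8777 = -8585 - 128*√10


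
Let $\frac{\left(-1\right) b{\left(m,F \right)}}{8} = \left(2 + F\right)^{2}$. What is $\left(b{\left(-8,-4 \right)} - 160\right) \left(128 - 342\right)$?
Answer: $41088$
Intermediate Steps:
$b{\left(m,F \right)} = - 8 \left(2 + F\right)^{2}$
$\left(b{\left(-8,-4 \right)} - 160\right) \left(128 - 342\right) = \left(- 8 \left(2 - 4\right)^{2} - 160\right) \left(128 - 342\right) = \left(- 8 \left(-2\right)^{2} - 160\right) \left(128 - 342\right) = \left(\left(-8\right) 4 - 160\right) \left(-214\right) = \left(-32 - 160\right) \left(-214\right) = \left(-192\right) \left(-214\right) = 41088$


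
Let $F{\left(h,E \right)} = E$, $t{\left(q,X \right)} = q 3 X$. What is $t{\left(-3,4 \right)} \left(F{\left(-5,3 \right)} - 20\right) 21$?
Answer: $12852$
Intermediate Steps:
$t{\left(q,X \right)} = 3 X q$ ($t{\left(q,X \right)} = 3 q X = 3 X q$)
$t{\left(-3,4 \right)} \left(F{\left(-5,3 \right)} - 20\right) 21 = 3 \cdot 4 \left(-3\right) \left(3 - 20\right) 21 = \left(-36\right) \left(-17\right) 21 = 612 \cdot 21 = 12852$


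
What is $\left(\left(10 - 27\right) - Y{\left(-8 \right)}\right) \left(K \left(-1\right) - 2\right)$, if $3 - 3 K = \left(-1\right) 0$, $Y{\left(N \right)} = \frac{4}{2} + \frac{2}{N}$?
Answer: $\frac{225}{4} \approx 56.25$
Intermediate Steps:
$Y{\left(N \right)} = 2 + \frac{2}{N}$ ($Y{\left(N \right)} = 4 \cdot \frac{1}{2} + \frac{2}{N} = 2 + \frac{2}{N}$)
$K = 1$ ($K = 1 - \frac{\left(-1\right) 0}{3} = 1 - 0 = 1 + 0 = 1$)
$\left(\left(10 - 27\right) - Y{\left(-8 \right)}\right) \left(K \left(-1\right) - 2\right) = \left(\left(10 - 27\right) - \left(2 + \frac{2}{-8}\right)\right) \left(1 \left(-1\right) - 2\right) = \left(-17 - \left(2 + 2 \left(- \frac{1}{8}\right)\right)\right) \left(-1 - 2\right) = \left(-17 - \left(2 - \frac{1}{4}\right)\right) \left(-3\right) = \left(-17 - \frac{7}{4}\right) \left(-3\right) = \left(- \frac{75}{4}\right) \left(-3\right) = \frac{225}{4}$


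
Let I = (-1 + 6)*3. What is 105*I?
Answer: 1575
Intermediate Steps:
I = 15 (I = 5*3 = 15)
105*I = 105*15 = 1575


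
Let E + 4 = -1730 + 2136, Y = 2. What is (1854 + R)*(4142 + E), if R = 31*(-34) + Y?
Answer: 3644288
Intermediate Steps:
R = -1052 (R = 31*(-34) + 2 = -1054 + 2 = -1052)
E = 402 (E = -4 + (-1730 + 2136) = -4 + 406 = 402)
(1854 + R)*(4142 + E) = (1854 - 1052)*(4142 + 402) = 802*4544 = 3644288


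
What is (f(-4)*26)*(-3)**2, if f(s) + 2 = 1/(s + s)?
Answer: -1989/4 ≈ -497.25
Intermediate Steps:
f(s) = -2 + 1/(2*s) (f(s) = -2 + 1/(s + s) = -2 + 1/(2*s))
(f(-4)*26)*(-3)**2 = ((-2 + (1/2)/(-4))*26)*(-3)**2 = ((-2 + (1/2)*(-1/4))*26)*9 = ((-2 - 1/8)*26)*9 = -17/8*26*9 = -221/4*9 = -1989/4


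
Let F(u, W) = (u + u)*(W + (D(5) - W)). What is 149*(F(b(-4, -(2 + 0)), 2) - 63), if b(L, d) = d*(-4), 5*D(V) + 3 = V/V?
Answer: -51703/5 ≈ -10341.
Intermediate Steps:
D(V) = -2/5 (D(V) = -3/5 + (V/V)/5 = -3/5 + (1/5)*1 = -3/5 + 1/5 = -2/5)
b(L, d) = -4*d
F(u, W) = -4*u/5 (F(u, W) = (u + u)*(W + (-2/5 - W)) = (2*u)*(-2/5) = -4*u/5)
149*(F(b(-4, -(2 + 0)), 2) - 63) = 149*(-(-16)*(-(2 + 0))/5 - 63) = 149*(-(-16)*(-1*2)/5 - 63) = 149*(-(-16)*(-2)/5 - 63) = 149*(-4/5*8 - 63) = 149*(-32/5 - 63) = 149*(-347/5) = -51703/5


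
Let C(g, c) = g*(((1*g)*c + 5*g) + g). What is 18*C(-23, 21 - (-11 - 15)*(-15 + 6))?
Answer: -1971054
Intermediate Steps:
C(g, c) = g*(6*g + c*g) (C(g, c) = g*((g*c + 5*g) + g) = g*((c*g + 5*g) + g) = g*((5*g + c*g) + g) = g*(6*g + c*g))
18*C(-23, 21 - (-11 - 15)*(-15 + 6)) = 18*((-23)²*(6 + (21 - (-11 - 15)*(-15 + 6)))) = 18*(529*(6 + (21 - (-26)*(-9)))) = 18*(529*(6 + (21 - 1*234))) = 18*(529*(6 + (21 - 234))) = 18*(529*(6 - 213)) = 18*(529*(-207)) = 18*(-109503) = -1971054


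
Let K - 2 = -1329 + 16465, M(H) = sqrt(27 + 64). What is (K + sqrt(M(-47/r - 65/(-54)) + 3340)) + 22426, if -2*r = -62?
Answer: 37564 + sqrt(3340 + sqrt(91)) ≈ 37622.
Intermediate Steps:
r = 31 (r = -1/2*(-62) = 31)
M(H) = sqrt(91)
K = 15138 (K = 2 + (-1329 + 16465) = 2 + 15136 = 15138)
(K + sqrt(M(-47/r - 65/(-54)) + 3340)) + 22426 = (15138 + sqrt(sqrt(91) + 3340)) + 22426 = (15138 + sqrt(3340 + sqrt(91))) + 22426 = 37564 + sqrt(3340 + sqrt(91))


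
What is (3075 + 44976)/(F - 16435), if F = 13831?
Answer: -16017/868 ≈ -18.453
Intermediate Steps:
(3075 + 44976)/(F - 16435) = (3075 + 44976)/(13831 - 16435) = 48051/(-2604) = 48051*(-1/2604) = -16017/868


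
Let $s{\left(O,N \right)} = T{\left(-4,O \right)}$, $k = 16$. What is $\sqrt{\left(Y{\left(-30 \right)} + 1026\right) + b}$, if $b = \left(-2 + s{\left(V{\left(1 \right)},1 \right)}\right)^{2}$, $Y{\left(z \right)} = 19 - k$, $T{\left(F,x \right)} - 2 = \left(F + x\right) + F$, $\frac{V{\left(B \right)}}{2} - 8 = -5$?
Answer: $\sqrt{1033} \approx 32.14$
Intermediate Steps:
$V{\left(B \right)} = 6$ ($V{\left(B \right)} = 16 + 2 \left(-5\right) = 16 - 10 = 6$)
$T{\left(F,x \right)} = 2 + x + 2 F$ ($T{\left(F,x \right)} = 2 + \left(\left(F + x\right) + F\right) = 2 + \left(x + 2 F\right) = 2 + x + 2 F$)
$Y{\left(z \right)} = 3$ ($Y{\left(z \right)} = 19 - 16 = 3$)
$s{\left(O,N \right)} = -6 + O$ ($s{\left(O,N \right)} = 2 + O + 2 \left(-4\right) = 2 + O - 8 = -6 + O$)
$b = 4$ ($b = \left(-2 + \left(-6 + 6\right)\right)^{2} = \left(-2 + 0\right)^{2} = \left(-2\right)^{2} = 4$)
$\sqrt{\left(Y{\left(-30 \right)} + 1026\right) + b} = \sqrt{\left(3 + 1026\right) + 4} = \sqrt{1029 + 4} = \sqrt{1033}$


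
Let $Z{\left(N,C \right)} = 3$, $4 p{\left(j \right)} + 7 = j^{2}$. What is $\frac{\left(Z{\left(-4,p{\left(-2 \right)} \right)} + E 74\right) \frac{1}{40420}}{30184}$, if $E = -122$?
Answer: $- \frac{1805}{244007456} \approx -7.3973 \cdot 10^{-6}$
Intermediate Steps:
$p{\left(j \right)} = - \frac{7}{4} + \frac{j^{2}}{4}$
$\frac{\left(Z{\left(-4,p{\left(-2 \right)} \right)} + E 74\right) \frac{1}{40420}}{30184} = \frac{\left(3 - 9028\right) \frac{1}{40420}}{30184} = \left(3 - 9028\right) \frac{1}{40420} \cdot \frac{1}{30184} = \left(-9025\right) \frac{1}{40420} \cdot \frac{1}{30184} = \left(- \frac{1805}{8084}\right) \frac{1}{30184} = - \frac{1805}{244007456}$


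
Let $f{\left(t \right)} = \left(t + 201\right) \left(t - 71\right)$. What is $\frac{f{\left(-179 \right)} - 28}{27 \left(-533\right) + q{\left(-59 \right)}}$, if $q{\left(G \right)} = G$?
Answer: $\frac{2764}{7225} \approx 0.38256$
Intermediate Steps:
$f{\left(t \right)} = \left(-71 + t\right) \left(201 + t\right)$ ($f{\left(t \right)} = \left(201 + t\right) \left(-71 + t\right) = \left(-71 + t\right) \left(201 + t\right)$)
$\frac{f{\left(-179 \right)} - 28}{27 \left(-533\right) + q{\left(-59 \right)}} = \frac{\left(-14271 + \left(-179\right)^{2} + 130 \left(-179\right)\right) - 28}{27 \left(-533\right) - 59} = \frac{\left(-14271 + 32041 - 23270\right) - 28}{-14391 - 59} = \frac{-5500 - 28}{-14450} = \left(-5528\right) \left(- \frac{1}{14450}\right) = \frac{2764}{7225}$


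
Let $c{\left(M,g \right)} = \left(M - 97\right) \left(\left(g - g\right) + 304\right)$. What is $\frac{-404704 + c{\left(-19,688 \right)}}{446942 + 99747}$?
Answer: $- \frac{439968}{546689} \approx -0.80479$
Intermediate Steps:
$c{\left(M,g \right)} = -29488 + 304 M$ ($c{\left(M,g \right)} = \left(-97 + M\right) \left(0 + 304\right) = \left(-97 + M\right) 304 = -29488 + 304 M$)
$\frac{-404704 + c{\left(-19,688 \right)}}{446942 + 99747} = \frac{-404704 + \left(-29488 + 304 \left(-19\right)\right)}{446942 + 99747} = \frac{-404704 - 35264}{546689} = \left(-404704 - 35264\right) \frac{1}{546689} = \left(-439968\right) \frac{1}{546689} = - \frac{439968}{546689}$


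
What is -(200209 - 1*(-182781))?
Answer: -382990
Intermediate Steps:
-(200209 - 1*(-182781)) = -(200209 + 182781) = -1*382990 = -382990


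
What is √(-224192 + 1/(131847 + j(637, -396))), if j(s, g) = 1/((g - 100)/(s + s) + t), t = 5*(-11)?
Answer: I*√1212918207192952631108330/2325978532 ≈ 473.49*I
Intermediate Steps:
t = -55
j(s, g) = 1/(-55 + (-100 + g)/(2*s)) (j(s, g) = 1/((g - 100)/(s + s) - 55) = 1/((-100 + g)/((2*s)) - 55) = 1/((-100 + g)*(1/(2*s)) - 55) = 1/((-100 + g)/(2*s) - 55) = 1/(-55 + (-100 + g)/(2*s)))
√(-224192 + 1/(131847 + j(637, -396))) = √(-224192 + 1/(131847 + 2*637/(-100 - 396 - 110*637))) = √(-224192 + 1/(131847 + 2*637/(-100 - 396 - 70070))) = √(-224192 + 1/(131847 + 2*637/(-70566))) = √(-224192 + 1/(131847 + 2*637*(-1/70566))) = √(-224192 + 1/(131847 - 637/35283)) = √(-224192 + 1/(4651957064/35283)) = √(-224192 + 35283/4651957064) = √(-1042931558057005/4651957064) = I*√1212918207192952631108330/2325978532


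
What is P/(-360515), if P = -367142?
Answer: 367142/360515 ≈ 1.0184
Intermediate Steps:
P/(-360515) = -367142/(-360515) = -367142*(-1/360515) = 367142/360515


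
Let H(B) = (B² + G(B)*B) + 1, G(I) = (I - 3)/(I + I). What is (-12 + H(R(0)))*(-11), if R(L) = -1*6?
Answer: -451/2 ≈ -225.50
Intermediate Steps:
G(I) = (-3 + I)/(2*I) (G(I) = (-3 + I)/((2*I)) = (-3 + I)*(1/(2*I)) = (-3 + I)/(2*I))
R(L) = -6
H(B) = -½ + B² + B/2 (H(B) = (B² + ((-3 + B)/(2*B))*B) + 1 = (B² + (-3/2 + B/2)) + 1 = (-3/2 + B² + B/2) + 1 = -½ + B² + B/2)
(-12 + H(R(0)))*(-11) = (-12 + (-½ + (-6)² + (½)*(-6)))*(-11) = (-12 + (-½ + 36 - 3))*(-11) = (-12 + 65/2)*(-11) = (41/2)*(-11) = -451/2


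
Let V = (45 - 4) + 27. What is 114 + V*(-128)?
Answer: -8590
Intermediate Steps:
V = 68 (V = 41 + 27 = 68)
114 + V*(-128) = 114 + 68*(-128) = 114 - 8704 = -8590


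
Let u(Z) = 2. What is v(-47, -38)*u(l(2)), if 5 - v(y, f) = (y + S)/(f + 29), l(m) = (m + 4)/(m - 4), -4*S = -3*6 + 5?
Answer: 5/18 ≈ 0.27778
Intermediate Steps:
S = 13/4 (S = -(-3*6 + 5)/4 = -(-18 + 5)/4 = -¼*(-13) = 13/4 ≈ 3.2500)
l(m) = (4 + m)/(-4 + m)
v(y, f) = 5 - (13/4 + y)/(29 + f) (v(y, f) = 5 - (y + 13/4)/(f + 29) = 5 - (13/4 + y)/(29 + f))
v(-47, -38)*u(l(2)) = ((567/4 - 1*(-47) + 5*(-38))/(29 - 38))*2 = ((567/4 + 47 - 190)/(-9))*2 = -⅑*(-5/4)*2 = (5/36)*2 = 5/18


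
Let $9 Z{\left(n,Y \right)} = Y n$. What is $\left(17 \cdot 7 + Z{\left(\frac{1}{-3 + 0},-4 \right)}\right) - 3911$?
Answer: $- \frac{102380}{27} \approx -3791.9$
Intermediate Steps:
$Z{\left(n,Y \right)} = \frac{Y n}{9}$
$\left(17 \cdot 7 + Z{\left(\frac{1}{-3 + 0},-4 \right)}\right) - 3911 = \left(17 \cdot 7 + \frac{1}{9} \left(-4\right) \frac{1}{-3 + 0}\right) - 3911 = \left(119 + \frac{1}{9} \left(-4\right) \frac{1}{-3}\right) - 3911 = \left(119 + \frac{1}{9} \left(-4\right) \left(- \frac{1}{3}\right)\right) - 3911 = \left(119 + \frac{4}{27}\right) - 3911 = \frac{3217}{27} - 3911 = - \frac{102380}{27}$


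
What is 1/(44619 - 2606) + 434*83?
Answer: 1513392287/42013 ≈ 36022.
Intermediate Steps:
1/(44619 - 2606) + 434*83 = 1/42013 + 36022 = 1513392287/42013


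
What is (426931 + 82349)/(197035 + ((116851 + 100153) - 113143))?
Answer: 15915/9403 ≈ 1.6925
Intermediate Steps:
(426931 + 82349)/(197035 + ((116851 + 100153) - 113143)) = 509280/(197035 + (217004 - 113143)) = 509280/(197035 + 103861) = 509280/300896 = 509280*(1/300896) = 15915/9403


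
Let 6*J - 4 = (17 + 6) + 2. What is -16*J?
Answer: -232/3 ≈ -77.333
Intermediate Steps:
J = 29/6 (J = ⅔ + ((17 + 6) + 2)/6 = ⅔ + (23 + 2)/6 = ⅔ + (⅙)*25 = ⅔ + 25/6 = 29/6 ≈ 4.8333)
-16*J = -16*29/6 = -232/3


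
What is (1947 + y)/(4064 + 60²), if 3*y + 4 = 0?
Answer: 5837/22992 ≈ 0.25387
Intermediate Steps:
y = -4/3 (y = -4/3 + (⅓)*0 = -4/3 + 0 = -4/3 ≈ -1.3333)
(1947 + y)/(4064 + 60²) = (1947 - 4/3)/(4064 + 60²) = 5837/(3*(4064 + 3600)) = (5837/3)/7664 = (5837/3)*(1/7664) = 5837/22992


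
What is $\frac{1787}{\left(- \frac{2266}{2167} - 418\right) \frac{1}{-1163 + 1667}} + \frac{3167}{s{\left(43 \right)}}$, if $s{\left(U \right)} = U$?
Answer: $- \frac{920993378}{443717} \approx -2075.6$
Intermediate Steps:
$\frac{1787}{\left(- \frac{2266}{2167} - 418\right) \frac{1}{-1163 + 1667}} + \frac{3167}{s{\left(43 \right)}} = \frac{1787}{\left(- \frac{2266}{2167} - 418\right) \frac{1}{-1163 + 1667}} + \frac{3167}{43} = \frac{1787}{\left(\left(-2266\right) \frac{1}{2167} - 418\right) \frac{1}{504}} + 3167 \cdot \frac{1}{43} = \frac{1787}{\left(- \frac{206}{197} - 418\right) \frac{1}{504}} + \frac{3167}{43} = \frac{1787}{\left(- \frac{82552}{197}\right) \frac{1}{504}} + \frac{3167}{43} = \frac{1787}{- \frac{10319}{12411}} + \frac{3167}{43} = 1787 \left(- \frac{12411}{10319}\right) + \frac{3167}{43} = - \frac{22178457}{10319} + \frac{3167}{43} = - \frac{920993378}{443717}$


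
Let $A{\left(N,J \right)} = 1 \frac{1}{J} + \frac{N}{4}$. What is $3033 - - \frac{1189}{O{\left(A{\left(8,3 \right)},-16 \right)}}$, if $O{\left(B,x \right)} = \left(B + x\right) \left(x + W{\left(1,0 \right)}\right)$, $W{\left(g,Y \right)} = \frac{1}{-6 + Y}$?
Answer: $\frac{294723}{97} \approx 3038.4$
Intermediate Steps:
$A{\left(N,J \right)} = \frac{1}{J} + \frac{N}{4}$ ($A{\left(N,J \right)} = \frac{1}{J} + N \frac{1}{4} = \frac{1}{J} + \frac{N}{4}$)
$O{\left(B,x \right)} = \left(- \frac{1}{6} + x\right) \left(B + x\right)$ ($O{\left(B,x \right)} = \left(B + x\right) \left(x + \frac{1}{-6 + 0}\right) = \left(B + x\right) \left(x + \frac{1}{-6}\right) = \left(B + x\right) \left(x - \frac{1}{6}\right) = \left(B + x\right) \left(- \frac{1}{6} + x\right) = \left(- \frac{1}{6} + x\right) \left(B + x\right)$)
$3033 - - \frac{1189}{O{\left(A{\left(8,3 \right)},-16 \right)}} = 3033 - - \frac{1189}{\left(-16\right)^{2} - \frac{\frac{1}{3} + \frac{1}{4} \cdot 8}{6} - - \frac{8}{3} + \left(\frac{1}{3} + \frac{1}{4} \cdot 8\right) \left(-16\right)} = 3033 - - \frac{1189}{256 - \frac{\frac{1}{3} + 2}{6} + \frac{8}{3} + \left(\frac{1}{3} + 2\right) \left(-16\right)} = 3033 - - \frac{1189}{256 - \frac{7}{18} + \frac{8}{3} + \frac{7}{3} \left(-16\right)} = 3033 - - \frac{1189}{256 - \frac{7}{18} + \frac{8}{3} - \frac{112}{3}} = 3033 - - \frac{1189}{\frac{3977}{18}} = 3033 - \left(-1189\right) \frac{18}{3977} = 3033 - - \frac{522}{97} = 3033 + \frac{522}{97} = \frac{294723}{97}$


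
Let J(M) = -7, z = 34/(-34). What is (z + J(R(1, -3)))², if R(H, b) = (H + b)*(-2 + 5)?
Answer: 64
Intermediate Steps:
R(H, b) = 3*H + 3*b (R(H, b) = (H + b)*3 = 3*H + 3*b)
z = -1 (z = 34*(-1/34) = -1)
(z + J(R(1, -3)))² = (-1 - 7)² = (-8)² = 64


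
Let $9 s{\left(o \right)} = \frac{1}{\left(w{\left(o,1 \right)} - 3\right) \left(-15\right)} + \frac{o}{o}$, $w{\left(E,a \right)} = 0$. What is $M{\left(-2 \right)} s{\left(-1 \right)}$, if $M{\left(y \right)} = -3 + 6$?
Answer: $\frac{46}{135} \approx 0.34074$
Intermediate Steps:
$M{\left(y \right)} = 3$
$s{\left(o \right)} = \frac{46}{405}$ ($s{\left(o \right)} = \frac{\frac{1}{\left(0 - 3\right) \left(-15\right)} + \frac{o}{o}}{9} = \frac{\frac{1}{-3} \left(- \frac{1}{15}\right) + 1}{9} = \frac{\left(- \frac{1}{3}\right) \left(- \frac{1}{15}\right) + 1}{9} = \frac{\frac{1}{45} + 1}{9} = \frac{1}{9} \cdot \frac{46}{45} = \frac{46}{405}$)
$M{\left(-2 \right)} s{\left(-1 \right)} = 3 \cdot \frac{46}{405} = \frac{46}{135}$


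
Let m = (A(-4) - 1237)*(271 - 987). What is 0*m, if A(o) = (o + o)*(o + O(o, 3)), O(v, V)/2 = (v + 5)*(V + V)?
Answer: 0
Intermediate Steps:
O(v, V) = 4*V*(5 + v) (O(v, V) = 2*((v + 5)*(V + V)) = 2*((5 + v)*(2*V)) = 2*(2*V*(5 + v)) = 4*V*(5 + v))
A(o) = 2*o*(60 + 13*o) (A(o) = (o + o)*(o + 4*3*(5 + o)) = (2*o)*(o + (60 + 12*o)) = (2*o)*(60 + 13*o) = 2*o*(60 + 13*o))
m = 931516 (m = (2*(-4)*(60 + 13*(-4)) - 1237)*(271 - 987) = (2*(-4)*(60 - 52) - 1237)*(-716) = (2*(-4)*8 - 1237)*(-716) = (-64 - 1237)*(-716) = -1301*(-716) = 931516)
0*m = 0*931516 = 0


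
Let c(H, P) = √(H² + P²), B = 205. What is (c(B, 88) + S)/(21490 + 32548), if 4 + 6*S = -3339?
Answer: -3343/324228 + √49769/54038 ≈ -0.0061823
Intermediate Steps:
S = -3343/6 (S = -⅔ + (⅙)*(-3339) = -⅔ - 1113/2 = -3343/6 ≈ -557.17)
(c(B, 88) + S)/(21490 + 32548) = (√(205² + 88²) - 3343/6)/(21490 + 32548) = (√(42025 + 7744) - 3343/6)/54038 = (√49769 - 3343/6)*(1/54038) = (-3343/6 + √49769)*(1/54038) = -3343/324228 + √49769/54038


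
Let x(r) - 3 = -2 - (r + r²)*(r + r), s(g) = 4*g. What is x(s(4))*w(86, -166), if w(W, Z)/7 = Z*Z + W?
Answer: -1683978282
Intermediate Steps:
w(W, Z) = 7*W + 7*Z² (w(W, Z) = 7*(Z*Z + W) = 7*(Z² + W) = 7*(W + Z²) = 7*W + 7*Z²)
x(r) = 1 - 2*r*(r + r²) (x(r) = 3 + (-2 - (r + r²)*(r + r)) = 3 + (-2 - (r + r²)*2*r) = 3 + (-2 - 2*r*(r + r²)) = 1 - 2*r*(r + r²))
x(s(4))*w(86, -166) = (1 - 2*(4*4)² - 2*(4*4)³)*(7*86 + 7*(-166)²) = (1 - 2*16² - 2*16³)*(602 + 7*27556) = (1 - 2*256 - 2*4096)*(602 + 192892) = (1 - 512 - 8192)*193494 = -8703*193494 = -1683978282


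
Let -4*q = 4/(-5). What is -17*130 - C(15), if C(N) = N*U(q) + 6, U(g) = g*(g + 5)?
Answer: -11158/5 ≈ -2231.6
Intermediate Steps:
q = ⅕ (q = -1/(-5) = -(-1)/5 = -¼*(-⅘) = ⅕ ≈ 0.20000)
U(g) = g*(5 + g)
C(N) = 6 + 26*N/25 (C(N) = N*((5 + ⅕)/5) + 6 = N*((⅕)*(26/5)) + 6 = N*(26/25) + 6 = 26*N/25 + 6 = 6 + 26*N/25)
-17*130 - C(15) = -17*130 - (6 + (26/25)*15) = -2210 - (6 + 78/5) = -2210 - 1*108/5 = -2210 - 108/5 = -11158/5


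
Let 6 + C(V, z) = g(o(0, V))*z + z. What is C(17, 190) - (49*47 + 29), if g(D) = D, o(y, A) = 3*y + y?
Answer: -2148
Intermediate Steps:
o(y, A) = 4*y
C(V, z) = -6 + z (C(V, z) = -6 + ((4*0)*z + z) = -6 + (0*z + z) = -6 + (0 + z) = -6 + z)
C(17, 190) - (49*47 + 29) = (-6 + 190) - (49*47 + 29) = 184 - (2303 + 29) = 184 - 1*2332 = 184 - 2332 = -2148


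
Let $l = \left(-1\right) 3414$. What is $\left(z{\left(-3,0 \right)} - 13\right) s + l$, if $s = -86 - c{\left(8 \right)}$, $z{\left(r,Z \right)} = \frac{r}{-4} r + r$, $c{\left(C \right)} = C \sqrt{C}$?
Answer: $- \frac{3689}{2} + 292 \sqrt{2} \approx -1431.5$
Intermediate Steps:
$c{\left(C \right)} = C^{\frac{3}{2}}$
$z{\left(r,Z \right)} = r - \frac{r^{2}}{4}$ ($z{\left(r,Z \right)} = r \left(- \frac{1}{4}\right) r + r = - \frac{r}{4} r + r = - \frac{r^{2}}{4} + r = r - \frac{r^{2}}{4}$)
$l = -3414$
$s = -86 - 16 \sqrt{2}$ ($s = -86 - 8^{\frac{3}{2}} = -86 - 16 \sqrt{2} \approx -108.63$)
$\left(z{\left(-3,0 \right)} - 13\right) s + l = \left(\frac{1}{4} \left(-3\right) \left(4 - -3\right) - 13\right) \left(-86 - 16 \sqrt{2}\right) - 3414 = \left(\frac{1}{4} \left(-3\right) \left(4 + 3\right) - 13\right) \left(-86 - 16 \sqrt{2}\right) - 3414 = \left(\frac{1}{4} \left(-3\right) 7 - 13\right) \left(-86 - 16 \sqrt{2}\right) - 3414 = \left(- \frac{21}{4} - 13\right) \left(-86 - 16 \sqrt{2}\right) - 3414 = - \frac{73 \left(-86 - 16 \sqrt{2}\right)}{4} - 3414 = \left(\frac{3139}{2} + 292 \sqrt{2}\right) - 3414 = - \frac{3689}{2} + 292 \sqrt{2}$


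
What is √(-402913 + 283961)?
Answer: 2*I*√29738 ≈ 344.89*I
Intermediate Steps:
√(-402913 + 283961) = √(-118952) = 2*I*√29738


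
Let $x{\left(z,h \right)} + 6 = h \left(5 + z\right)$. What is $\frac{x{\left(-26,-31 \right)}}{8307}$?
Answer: $\frac{215}{2769} \approx 0.077645$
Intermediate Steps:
$x{\left(z,h \right)} = -6 + h \left(5 + z\right)$
$\frac{x{\left(-26,-31 \right)}}{8307} = \frac{-6 + 5 \left(-31\right) - -806}{8307} = \left(-6 - 155 + 806\right) \frac{1}{8307} = 645 \cdot \frac{1}{8307} = \frac{215}{2769}$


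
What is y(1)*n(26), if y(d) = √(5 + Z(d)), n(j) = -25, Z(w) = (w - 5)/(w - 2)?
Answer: -75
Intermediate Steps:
Z(w) = (-5 + w)/(-2 + w)
y(d) = √(5 + (-5 + d)/(-2 + d))
y(1)*n(26) = (√3*√((-5 + 2*1)/(-2 + 1)))*(-25) = (√3*√((-5 + 2)/(-1)))*(-25) = (√3*√(-1*(-3)))*(-25) = (√3*√3)*(-25) = 3*(-25) = -75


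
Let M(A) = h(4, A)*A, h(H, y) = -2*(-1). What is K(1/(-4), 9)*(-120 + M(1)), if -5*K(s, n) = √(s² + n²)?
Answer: 59*√1297/10 ≈ 212.48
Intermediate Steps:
h(H, y) = 2
M(A) = 2*A
K(s, n) = -√(n² + s²)/5 (K(s, n) = -√(s² + n²)/5 = -√(n² + s²)/5)
K(1/(-4), 9)*(-120 + M(1)) = (-√(9² + (1/(-4))²)/5)*(-120 + 2*1) = (-√(81 + (-¼)²)/5)*(-120 + 2) = -√(81 + 1/16)/5*(-118) = -√1297/20*(-118) = 59*√1297/10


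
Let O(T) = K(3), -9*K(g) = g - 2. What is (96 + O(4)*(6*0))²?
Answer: 9216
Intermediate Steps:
K(g) = 2/9 - g/9 (K(g) = -(g - 2)/9 = -(-2 + g)/9 = 2/9 - g/9)
O(T) = -⅑ (O(T) = 2/9 - ⅑*3 = 2/9 - ⅓ = -⅑)
(96 + O(4)*(6*0))² = (96 - 2*0/3)² = (96 - ⅑*0)² = (96 + 0)² = 96² = 9216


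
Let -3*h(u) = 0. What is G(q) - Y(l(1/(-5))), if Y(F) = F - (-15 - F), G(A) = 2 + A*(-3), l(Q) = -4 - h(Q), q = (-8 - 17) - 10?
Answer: 100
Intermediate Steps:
h(u) = 0 (h(u) = -⅓*0 = 0)
q = -35 (q = -25 - 10 = -35)
l(Q) = -4 (l(Q) = -4 - 1*0 = -4 + 0 = -4)
G(A) = 2 - 3*A
Y(F) = 15 + 2*F (Y(F) = F + (15 + F) = 15 + 2*F)
G(q) - Y(l(1/(-5))) = (2 - 3*(-35)) - (15 + 2*(-4)) = (2 + 105) - (15 - 8) = 107 - 1*7 = 107 - 7 = 100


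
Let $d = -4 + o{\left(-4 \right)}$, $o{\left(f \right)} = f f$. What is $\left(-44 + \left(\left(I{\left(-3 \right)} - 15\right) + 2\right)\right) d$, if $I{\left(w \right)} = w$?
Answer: $-720$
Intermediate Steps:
$o{\left(f \right)} = f^{2}$
$d = 12$ ($d = -4 + \left(-4\right)^{2} = -4 + 16 = 12$)
$\left(-44 + \left(\left(I{\left(-3 \right)} - 15\right) + 2\right)\right) d = \left(-44 + \left(\left(-3 - 15\right) + 2\right)\right) 12 = \left(-44 + \left(-18 + 2\right)\right) 12 = \left(-44 - 16\right) 12 = \left(-60\right) 12 = -720$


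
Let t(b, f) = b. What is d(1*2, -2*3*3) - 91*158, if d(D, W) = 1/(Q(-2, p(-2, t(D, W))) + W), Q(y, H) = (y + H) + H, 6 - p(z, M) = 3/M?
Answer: -158159/11 ≈ -14378.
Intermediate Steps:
p(z, M) = 6 - 3/M
Q(y, H) = y + 2*H (Q(y, H) = (H + y) + H = y + 2*H)
d(D, W) = 1/(10 + W - 6/D) (d(D, W) = 1/((-2 + 2*(6 - 3/D)) + W) = 1/((-2 + (12 - 6/D)) + W) = 1/((10 - 6/D) + W) = 1/(10 + W - 6/D))
d(1*2, -2*3*3) - 91*158 = (1*2)/(-6 + 10*(1*2) + (1*2)*(-2*3*3)) - 91*158 = 2/(-6 + 10*2 + 2*(-6*3)) - 14378 = 2/(-6 + 20 + 2*(-18)) - 14378 = 2/(-6 + 20 - 36) - 14378 = 2/(-22) - 14378 = 2*(-1/22) - 14378 = -1/11 - 14378 = -158159/11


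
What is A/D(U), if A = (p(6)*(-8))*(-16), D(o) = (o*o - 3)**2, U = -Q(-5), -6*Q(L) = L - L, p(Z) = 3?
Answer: 128/3 ≈ 42.667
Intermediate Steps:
Q(L) = 0 (Q(L) = -(L - L)/6 = -1/6*0 = 0)
U = 0 (U = -1*0 = 0)
D(o) = (-3 + o**2)**2 (D(o) = (o**2 - 3)**2 = (-3 + o**2)**2)
A = 384 (A = (3*(-8))*(-16) = -24*(-16) = 384)
A/D(U) = 384/((-3 + 0**2)**2) = 384/((-3 + 0)**2) = 384/((-3)**2) = 384/9 = 384*(1/9) = 128/3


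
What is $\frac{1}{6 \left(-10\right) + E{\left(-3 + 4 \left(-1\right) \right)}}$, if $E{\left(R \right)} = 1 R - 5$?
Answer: $- \frac{1}{72} \approx -0.013889$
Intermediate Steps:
$E{\left(R \right)} = -5 + R$ ($E{\left(R \right)} = R - 5 = -5 + R$)
$\frac{1}{6 \left(-10\right) + E{\left(-3 + 4 \left(-1\right) \right)}} = \frac{1}{6 \left(-10\right) + \left(-5 + \left(-3 + 4 \left(-1\right)\right)\right)} = \frac{1}{-60 - 12} = \frac{1}{-72} = - \frac{1}{72}$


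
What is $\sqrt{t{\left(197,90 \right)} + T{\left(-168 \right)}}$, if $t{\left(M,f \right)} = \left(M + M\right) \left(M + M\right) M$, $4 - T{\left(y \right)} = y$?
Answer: $4 \sqrt{1911354} \approx 5530.1$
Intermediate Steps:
$T{\left(y \right)} = 4 - y$
$t{\left(M,f \right)} = 4 M^{3}$ ($t{\left(M,f \right)} = 2 M 2 M M = 2 M 2 M^{2} = 4 M^{3}$)
$\sqrt{t{\left(197,90 \right)} + T{\left(-168 \right)}} = \sqrt{4 \cdot 197^{3} + \left(4 - -168\right)} = \sqrt{4 \cdot 7645373 + \left(4 + 168\right)} = \sqrt{30581492 + 172} = \sqrt{30581664} = 4 \sqrt{1911354}$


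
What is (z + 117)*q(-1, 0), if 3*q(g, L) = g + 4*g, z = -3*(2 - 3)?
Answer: -200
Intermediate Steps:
z = 3 (z = -3*(-1) = 3)
q(g, L) = 5*g/3 (q(g, L) = (g + 4*g)/3 = (5*g)/3 = 5*g/3)
(z + 117)*q(-1, 0) = (3 + 117)*((5/3)*(-1)) = 120*(-5/3) = -200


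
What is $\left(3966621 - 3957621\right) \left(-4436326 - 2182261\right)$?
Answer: $-59567283000$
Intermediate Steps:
$\left(3966621 - 3957621\right) \left(-4436326 - 2182261\right) = 9000 \left(-6618587\right) = -59567283000$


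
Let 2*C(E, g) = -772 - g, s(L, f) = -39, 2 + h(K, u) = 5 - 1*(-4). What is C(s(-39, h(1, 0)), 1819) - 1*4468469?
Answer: -8939529/2 ≈ -4.4698e+6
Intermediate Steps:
h(K, u) = 7 (h(K, u) = -2 + (5 - 1*(-4)) = -2 + (5 + 4) = -2 + 9 = 7)
C(E, g) = -386 - g/2 (C(E, g) = (-772 - g)/2 = -386 - g/2)
C(s(-39, h(1, 0)), 1819) - 1*4468469 = (-386 - ½*1819) - 1*4468469 = (-386 - 1819/2) - 4468469 = -2591/2 - 4468469 = -8939529/2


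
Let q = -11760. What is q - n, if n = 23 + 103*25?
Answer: -14358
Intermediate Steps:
n = 2598 (n = 23 + 2575 = 2598)
q - n = -11760 - 1*2598 = -11760 - 2598 = -14358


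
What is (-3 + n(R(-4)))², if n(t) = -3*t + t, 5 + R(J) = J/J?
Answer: 25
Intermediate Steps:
R(J) = -4 (R(J) = -5 + J/J = -5 + 1 = -4)
n(t) = -2*t
(-3 + n(R(-4)))² = (-3 - 2*(-4))² = (-3 + 8)² = 5² = 25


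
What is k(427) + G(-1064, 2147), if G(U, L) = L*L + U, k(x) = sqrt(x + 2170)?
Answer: 4608545 + 7*sqrt(53) ≈ 4.6086e+6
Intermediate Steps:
k(x) = sqrt(2170 + x)
G(U, L) = U + L**2 (G(U, L) = L**2 + U = U + L**2)
k(427) + G(-1064, 2147) = sqrt(2170 + 427) + (-1064 + 2147**2) = sqrt(2597) + (-1064 + 4609609) = 7*sqrt(53) + 4608545 = 4608545 + 7*sqrt(53)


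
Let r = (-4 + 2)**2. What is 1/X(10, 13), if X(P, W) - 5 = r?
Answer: 1/9 ≈ 0.11111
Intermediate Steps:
r = 4 (r = (-2)**2 = 4)
X(P, W) = 9 (X(P, W) = 5 + 4 = 9)
1/X(10, 13) = 1/9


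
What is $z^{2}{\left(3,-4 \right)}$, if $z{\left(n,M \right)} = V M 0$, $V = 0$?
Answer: $0$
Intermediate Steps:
$z{\left(n,M \right)} = 0$ ($z{\left(n,M \right)} = 0 M 0 = 0 \cdot 0 = 0$)
$z^{2}{\left(3,-4 \right)} = 0^{2} = 0$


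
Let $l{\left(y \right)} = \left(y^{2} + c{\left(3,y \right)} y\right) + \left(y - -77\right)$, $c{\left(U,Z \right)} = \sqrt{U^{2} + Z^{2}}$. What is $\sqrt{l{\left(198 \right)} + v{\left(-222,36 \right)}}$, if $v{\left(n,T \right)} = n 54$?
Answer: $\sqrt{27491 + 594 \sqrt{4357}} \approx 258.26$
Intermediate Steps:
$v{\left(n,T \right)} = 54 n$
$l{\left(y \right)} = 77 + y + y^{2} + y \sqrt{9 + y^{2}}$ ($l{\left(y \right)} = \left(y^{2} + \sqrt{3^{2} + y^{2}} y\right) + \left(y - -77\right) = \left(y^{2} + \sqrt{9 + y^{2}} y\right) + \left(y + 77\right) = \left(y^{2} + y \sqrt{9 + y^{2}}\right) + \left(77 + y\right) = 77 + y + y^{2} + y \sqrt{9 + y^{2}}$)
$\sqrt{l{\left(198 \right)} + v{\left(-222,36 \right)}} = \sqrt{\left(77 + 198 + 198^{2} + 198 \sqrt{9 + 198^{2}}\right) + 54 \left(-222\right)} = \sqrt{\left(77 + 198 + 39204 + 198 \sqrt{9 + 39204}\right) - 11988} = \sqrt{\left(77 + 198 + 39204 + 198 \sqrt{39213}\right) - 11988} = \sqrt{\left(77 + 198 + 39204 + 198 \cdot 3 \sqrt{4357}\right) - 11988} = \sqrt{\left(77 + 198 + 39204 + 594 \sqrt{4357}\right) - 11988} = \sqrt{\left(39479 + 594 \sqrt{4357}\right) - 11988} = \sqrt{27491 + 594 \sqrt{4357}}$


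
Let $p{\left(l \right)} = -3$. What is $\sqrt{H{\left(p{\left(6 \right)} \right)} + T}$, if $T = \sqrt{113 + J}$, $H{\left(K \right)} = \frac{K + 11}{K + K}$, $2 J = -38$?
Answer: $\frac{\sqrt{-12 + 9 \sqrt{94}}}{3} \approx 2.8917$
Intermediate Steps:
$J = -19$ ($J = \frac{1}{2} \left(-38\right) = -19$)
$H{\left(K \right)} = \frac{11 + K}{2 K}$
$T = \sqrt{94}$ ($T = \sqrt{113 - 19} = \sqrt{94} \approx 9.6954$)
$\sqrt{H{\left(p{\left(6 \right)} \right)} + T} = \sqrt{\frac{11 - 3}{2 \left(-3\right)} + \sqrt{94}} = \sqrt{\frac{1}{2} \left(- \frac{1}{3}\right) 8 + \sqrt{94}} = \sqrt{- \frac{4}{3} + \sqrt{94}}$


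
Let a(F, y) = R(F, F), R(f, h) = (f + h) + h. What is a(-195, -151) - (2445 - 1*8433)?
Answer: 5403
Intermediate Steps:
R(f, h) = f + 2*h
a(F, y) = 3*F (a(F, y) = F + 2*F = 3*F)
a(-195, -151) - (2445 - 1*8433) = 3*(-195) - (2445 - 1*8433) = -585 - (2445 - 8433) = -585 - 1*(-5988) = -585 + 5988 = 5403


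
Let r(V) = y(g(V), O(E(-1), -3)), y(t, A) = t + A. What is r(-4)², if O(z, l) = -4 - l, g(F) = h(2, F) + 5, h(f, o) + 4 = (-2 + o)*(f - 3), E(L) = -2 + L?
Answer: 36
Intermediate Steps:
h(f, o) = -4 + (-3 + f)*(-2 + o) (h(f, o) = -4 + (-2 + o)*(f - 3) = -4 + (-2 + o)*(-3 + f) = -4 + (-3 + f)*(-2 + o))
g(F) = 3 - F (g(F) = (2 - 3*F - 2*2 + 2*F) + 5 = (2 - 3*F - 4 + 2*F) + 5 = (-2 - F) + 5 = 3 - F)
y(t, A) = A + t
r(V) = 2 - V (r(V) = (-4 - 1*(-3)) + (3 - V) = (-4 + 3) + (3 - V) = -1 + (3 - V) = 2 - V)
r(-4)² = (2 - 1*(-4))² = (2 + 4)² = 6² = 36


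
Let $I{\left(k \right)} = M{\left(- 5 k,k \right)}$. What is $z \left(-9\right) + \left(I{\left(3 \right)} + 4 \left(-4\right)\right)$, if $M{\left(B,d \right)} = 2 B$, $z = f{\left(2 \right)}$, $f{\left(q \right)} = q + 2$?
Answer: $-82$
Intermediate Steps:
$f{\left(q \right)} = 2 + q$
$z = 4$ ($z = 2 + 2 = 4$)
$I{\left(k \right)} = - 10 k$ ($I{\left(k \right)} = 2 \left(- 5 k\right) = - 10 k$)
$z \left(-9\right) + \left(I{\left(3 \right)} + 4 \left(-4\right)\right) = 4 \left(-9\right) + \left(\left(-10\right) 3 + 4 \left(-4\right)\right) = -36 - 46 = -82$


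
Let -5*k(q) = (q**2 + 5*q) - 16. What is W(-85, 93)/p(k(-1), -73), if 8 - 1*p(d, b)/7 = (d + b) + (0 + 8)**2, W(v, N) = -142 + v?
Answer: -227/91 ≈ -2.4945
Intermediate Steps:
k(q) = 16/5 - q - q**2/5 (k(q) = -((q**2 + 5*q) - 16)/5 = -(-16 + q**2 + 5*q)/5 = 16/5 - q - q**2/5)
p(d, b) = -392 - 7*b - 7*d (p(d, b) = 56 - 7*((d + b) + (0 + 8)**2) = 56 - 7*((b + d) + 8**2) = 56 - 7*((b + d) + 64) = 56 - 7*(64 + b + d) = 56 + (-448 - 7*b - 7*d) = -392 - 7*b - 7*d)
W(-85, 93)/p(k(-1), -73) = (-142 - 85)/(-392 - 7*(-73) - 7*(16/5 - 1*(-1) - 1/5*(-1)**2)) = -227/(-392 + 511 - 7*(16/5 + 1 - 1/5*1)) = -227/(-392 + 511 - 7*(16/5 + 1 - 1/5)) = -227/(-392 + 511 - 7*4) = -227/(-392 + 511 - 28) = -227/91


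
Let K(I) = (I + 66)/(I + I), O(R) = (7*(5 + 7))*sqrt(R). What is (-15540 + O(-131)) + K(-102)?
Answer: -264177/17 + 84*I*sqrt(131) ≈ -15540.0 + 961.42*I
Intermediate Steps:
O(R) = 84*sqrt(R) (O(R) = (7*12)*sqrt(R) = 84*sqrt(R))
K(I) = (66 + I)/(2*I) (K(I) = (66 + I)/((2*I)) = (66 + I)*(1/(2*I)) = (66 + I)/(2*I))
(-15540 + O(-131)) + K(-102) = (-15540 + 84*sqrt(-131)) + (1/2)*(66 - 102)/(-102) = (-15540 + 84*(I*sqrt(131))) + (1/2)*(-1/102)*(-36) = (-15540 + 84*I*sqrt(131)) + 3/17 = -264177/17 + 84*I*sqrt(131)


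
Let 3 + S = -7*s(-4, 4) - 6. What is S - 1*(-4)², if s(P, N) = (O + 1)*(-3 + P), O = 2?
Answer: 122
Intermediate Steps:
s(P, N) = -9 + 3*P (s(P, N) = (2 + 1)*(-3 + P) = 3*(-3 + P) = -9 + 3*P)
S = 138 (S = -3 + (-7*(-9 + 3*(-4)) - 6) = -3 + (-7*(-9 - 12) - 6) = -3 + (-7*(-21) - 6) = -3 + (147 - 6) = -3 + 141 = 138)
S - 1*(-4)² = 138 - 1*(-4)² = 138 - 1*16 = 138 - 16 = 122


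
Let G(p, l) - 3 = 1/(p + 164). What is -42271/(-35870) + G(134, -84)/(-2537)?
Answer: 7981467849/6779663155 ≈ 1.1773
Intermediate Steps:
G(p, l) = 3 + 1/(164 + p) (G(p, l) = 3 + 1/(p + 164) = 3 + 1/(164 + p))
-42271/(-35870) + G(134, -84)/(-2537) = -42271/(-35870) + ((493 + 3*134)/(164 + 134))/(-2537) = -42271*(-1/35870) + ((493 + 402)/298)*(-1/2537) = 42271/35870 + ((1/298)*895)*(-1/2537) = 42271/35870 + (895/298)*(-1/2537) = 42271/35870 - 895/756026 = 7981467849/6779663155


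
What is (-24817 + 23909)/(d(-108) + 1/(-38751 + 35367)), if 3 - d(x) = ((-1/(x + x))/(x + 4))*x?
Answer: -79889472/263503 ≈ -303.18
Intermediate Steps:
d(x) = 3 + 1/(2*(4 + x)) (d(x) = 3 - (-1/(x + x))/(x + 4)*x = 3 - (-1/(2*x))/(4 + x)*x = 3 - (-1/(2*x*(4 + x)))*x = 3 - (-1)/(2*(4 + x)) = 3 + 1/(2*(4 + x)))
(-24817 + 23909)/(d(-108) + 1/(-38751 + 35367)) = (-24817 + 23909)/((25 + 6*(-108))/(2*(4 - 108)) + 1/(-38751 + 35367)) = -908/((½)*(25 - 648)/(-104) + 1/(-3384)) = -908/((½)*(-1/104)*(-623) - 1/3384) = -908/(623/208 - 1/3384) = -908/263503/87984 = -908*87984/263503 = -79889472/263503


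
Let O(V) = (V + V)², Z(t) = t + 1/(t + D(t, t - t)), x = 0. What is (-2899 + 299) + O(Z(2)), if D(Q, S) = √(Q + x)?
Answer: -2562 - 12*√2 ≈ -2579.0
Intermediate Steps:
D(Q, S) = √Q (D(Q, S) = √(Q + 0) = √Q)
Z(t) = t + 1/(t + √t)
O(V) = 4*V² (O(V) = (2*V)² = 4*V²)
(-2899 + 299) + O(Z(2)) = (-2899 + 299) + 4*((1 + 2² + 2^(3/2))/(2 + √2))² = -2600 + 4*((1 + 4 + 2*√2)/(2 + √2))² = -2600 + 4*((5 + 2*√2)/(2 + √2))² = -2600 + 4*((5 + 2*√2)²/(2 + √2)²) = -2600 + 4*(5 + 2*√2)²/(2 + √2)²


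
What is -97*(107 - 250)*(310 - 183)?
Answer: 1761617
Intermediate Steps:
-97*(107 - 250)*(310 - 183) = -(-13871)*127 = -97*(-18161) = 1761617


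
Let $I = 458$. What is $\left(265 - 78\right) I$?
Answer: $85646$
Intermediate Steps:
$\left(265 - 78\right) I = \left(265 - 78\right) 458 = 187 \cdot 458 = 85646$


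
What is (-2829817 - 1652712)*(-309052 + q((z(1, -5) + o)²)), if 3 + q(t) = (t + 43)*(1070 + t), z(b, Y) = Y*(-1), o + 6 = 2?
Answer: 1174113303499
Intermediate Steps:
o = -4 (o = -6 + 2 = -4)
z(b, Y) = -Y
q(t) = -3 + (43 + t)*(1070 + t) (q(t) = -3 + (t + 43)*(1070 + t) = -3 + (43 + t)*(1070 + t))
(-2829817 - 1652712)*(-309052 + q((z(1, -5) + o)²)) = (-2829817 - 1652712)*(-309052 + (46007 + ((-1*(-5) - 4)²)² + 1113*(-1*(-5) - 4)²)) = -4482529*(-309052 + (46007 + ((5 - 4)²)² + 1113*(5 - 4)²)) = -4482529*(-309052 + (46007 + (1²)² + 1113*1²)) = -4482529*(-309052 + (46007 + 1² + 1113*1)) = -4482529*(-309052 + (46007 + 1 + 1113)) = -4482529*(-309052 + 47121) = -4482529*(-261931) = 1174113303499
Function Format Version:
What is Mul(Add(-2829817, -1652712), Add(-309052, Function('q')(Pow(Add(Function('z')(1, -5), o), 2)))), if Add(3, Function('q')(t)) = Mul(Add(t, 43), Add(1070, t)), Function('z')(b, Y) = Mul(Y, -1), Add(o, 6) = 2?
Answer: 1174113303499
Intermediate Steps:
o = -4 (o = Add(-6, 2) = -4)
Function('z')(b, Y) = Mul(-1, Y)
Function('q')(t) = Add(-3, Mul(Add(43, t), Add(1070, t))) (Function('q')(t) = Add(-3, Mul(Add(t, 43), Add(1070, t))) = Add(-3, Mul(Add(43, t), Add(1070, t))))
Mul(Add(-2829817, -1652712), Add(-309052, Function('q')(Pow(Add(Function('z')(1, -5), o), 2)))) = Mul(Add(-2829817, -1652712), Add(-309052, Add(46007, Pow(Pow(Add(Mul(-1, -5), -4), 2), 2), Mul(1113, Pow(Add(Mul(-1, -5), -4), 2))))) = Mul(-4482529, Add(-309052, Add(46007, Pow(Pow(Add(5, -4), 2), 2), Mul(1113, Pow(Add(5, -4), 2))))) = Mul(-4482529, Add(-309052, Add(46007, Pow(Pow(1, 2), 2), Mul(1113, Pow(1, 2))))) = Mul(-4482529, Add(-309052, Add(46007, Pow(1, 2), Mul(1113, 1)))) = Mul(-4482529, Add(-309052, Add(46007, 1, 1113))) = Mul(-4482529, Add(-309052, 47121)) = Mul(-4482529, -261931) = 1174113303499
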